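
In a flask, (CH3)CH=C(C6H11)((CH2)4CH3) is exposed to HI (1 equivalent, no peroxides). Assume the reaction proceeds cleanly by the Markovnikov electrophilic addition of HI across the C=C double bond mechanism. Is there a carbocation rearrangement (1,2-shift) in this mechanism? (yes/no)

The first-formed carbocation is tertiary.
No single 1,2-shift to an adjacent carbon would produce a more-substituted cation than the one already present, so no rearrangement occurs.

no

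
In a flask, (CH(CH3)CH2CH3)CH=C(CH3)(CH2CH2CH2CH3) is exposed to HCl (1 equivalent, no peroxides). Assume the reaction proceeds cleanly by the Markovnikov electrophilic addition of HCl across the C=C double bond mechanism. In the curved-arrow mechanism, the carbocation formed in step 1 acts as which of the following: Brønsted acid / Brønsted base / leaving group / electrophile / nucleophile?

electrophile

Step 2: Cl⁻ captures the cation: a lone pair on Cl⁻ fills the empty p orbital, producing the alkyl halide product.
The carbocation formed in step 1 accepts an electron pair into an empty or π* orbital — it is the electrophile.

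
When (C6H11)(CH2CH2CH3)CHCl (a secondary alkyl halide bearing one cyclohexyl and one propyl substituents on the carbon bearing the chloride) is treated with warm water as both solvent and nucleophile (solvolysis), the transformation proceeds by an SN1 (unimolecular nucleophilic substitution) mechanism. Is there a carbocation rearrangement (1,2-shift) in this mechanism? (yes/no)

The first-formed carbocation is secondary.
The adjacent cyclohexyl carbon already bears 2 other carbon substituents and has a hydrogen to migrate; after a 1,2-hydride shift from that carbon the positive charge sits on a tertiary centre.
Tertiary is more stable than secondary, so the shift occurs.

yes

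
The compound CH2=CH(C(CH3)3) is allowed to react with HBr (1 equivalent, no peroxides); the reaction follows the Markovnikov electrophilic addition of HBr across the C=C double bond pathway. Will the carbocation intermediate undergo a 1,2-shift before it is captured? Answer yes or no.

The first-formed carbocation is secondary.
The adjacent tert-butyl carbon has no hydrogen but bears methyl groups; migration of one methyl with its bonding pair (a 1,2-methyl shift) places the charge on a tertiary centre.
Tertiary is more stable than secondary, so the shift occurs.

yes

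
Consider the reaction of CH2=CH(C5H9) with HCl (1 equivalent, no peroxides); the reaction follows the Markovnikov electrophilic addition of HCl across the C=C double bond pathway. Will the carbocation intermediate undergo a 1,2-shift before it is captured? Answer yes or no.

The first-formed carbocation is secondary.
The adjacent cyclopentyl carbon already bears 2 other carbon substituents and has a hydrogen to migrate; after a 1,2-hydride shift from that carbon the positive charge sits on a tertiary centre.
Tertiary is more stable than secondary, so the shift occurs.

yes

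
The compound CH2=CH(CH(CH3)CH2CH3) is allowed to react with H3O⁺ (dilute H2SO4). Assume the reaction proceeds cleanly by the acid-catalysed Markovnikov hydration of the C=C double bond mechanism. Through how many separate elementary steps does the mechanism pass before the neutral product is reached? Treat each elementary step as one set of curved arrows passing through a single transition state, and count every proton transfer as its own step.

Step 1: Electrophilic addition begins with the π(C=C) electrons forming a bond to the proton of H3O⁺. Following Markovnikov's rule, the resulting cation is secondary. H2O is released.
Step 2: A hydride (H with its bonding pair) migrates from the adjacent sec-butyl carbon to the cationic centre — a 1,2-hydride shift — upgrading the secondary cation to a tertiary one.
Step 3: A lone pair on the oxygen of H2O attacks the carbocation, forming a C–O bond and an oxonium ion (a protonated alcohol).
Step 4: H2O removes a proton from the oxonium oxygen, regenerating H3O⁺ and giving the neutral alcohol.
Total: 4 elementary steps.

4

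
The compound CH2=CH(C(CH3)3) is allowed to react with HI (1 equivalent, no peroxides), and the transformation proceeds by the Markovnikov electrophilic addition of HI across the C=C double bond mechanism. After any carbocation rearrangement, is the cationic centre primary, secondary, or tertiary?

Step 1: Protonation of the alkene by HI: the π bond acts as the nucleophile and picks up H⁺, giving the more stable (Markovnikov) secondary carbocation. The H–I bond breaks heterolytically, releasing I⁻.
Step 2: A methyl group with its bonding pair migrates from the adjacent tert-butyl carbon to the cationic centre — a 1,2-methyl shift — upgrading the secondary cation to a tertiary one.
The cation rearranges from secondary to tertiary via a 1,2-methyl shift from the adjacent tert-butyl carbon; the tertiary cation is what reacts next.

tertiary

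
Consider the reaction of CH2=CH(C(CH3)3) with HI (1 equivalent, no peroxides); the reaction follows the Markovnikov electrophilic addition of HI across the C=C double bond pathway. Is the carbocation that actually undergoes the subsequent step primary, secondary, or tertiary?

Step 1: Electrophilic addition begins with the π(C=C) electrons forming a bond to the proton of HI. Following Markovnikov's rule, the resulting cation is secondary. The H–I bond breaks heterolytically, releasing I⁻.
Step 2: A 1,2-methyl shift from the adjacent tert-butyl carbon moves the positive charge from the secondary centre to an adjacent carbon, generating a more stable tertiary carbocation.
The cation rearranges from secondary to tertiary via a 1,2-methyl shift from the adjacent tert-butyl carbon; the tertiary cation is what reacts next.

tertiary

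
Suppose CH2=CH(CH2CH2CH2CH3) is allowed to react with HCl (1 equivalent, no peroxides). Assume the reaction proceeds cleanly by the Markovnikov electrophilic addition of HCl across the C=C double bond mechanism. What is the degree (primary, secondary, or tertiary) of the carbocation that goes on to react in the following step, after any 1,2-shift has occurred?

secondary

Step 1: Protonation of the alkene by HCl: the π bond acts as the nucleophile and picks up H⁺, giving the more stable (Markovnikov) secondary carbocation. The H–Cl bond breaks heterolytically, releasing Cl⁻.
No single 1,2-shift to an adjacent carbon would give a more-substituted cation, so no rearrangement occurs.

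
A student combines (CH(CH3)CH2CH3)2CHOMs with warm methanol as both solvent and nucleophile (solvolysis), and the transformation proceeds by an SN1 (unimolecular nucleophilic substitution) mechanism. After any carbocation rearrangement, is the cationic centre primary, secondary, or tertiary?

tertiary

Step 1: Rate-determining heterolysis of the C–O bond gives MsO⁻ and a secondary carbocation.
Step 2: A hydride (H with its bonding pair) migrates from the adjacent sec-butyl carbon to the cationic centre — a 1,2-hydride shift — upgrading the secondary cation to a tertiary one.
The cation rearranges from secondary to tertiary via a 1,2-hydride shift from the adjacent sec-butyl carbon; the tertiary cation is what reacts next.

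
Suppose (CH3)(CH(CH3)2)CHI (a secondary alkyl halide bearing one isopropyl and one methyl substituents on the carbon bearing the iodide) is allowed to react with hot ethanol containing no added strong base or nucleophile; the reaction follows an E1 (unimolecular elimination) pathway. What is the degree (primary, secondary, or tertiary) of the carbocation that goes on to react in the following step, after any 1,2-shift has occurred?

Step 1: Unassisted departure of I⁻ (taking the C–I bonding pair) generates a secondary carbocation.
Step 2: Carbocation rearrangement: a 1,2-hydride shift from the adjacent isopropyl carbon converts the initially-formed secondary cation into the more stable tertiary cation.
The cation rearranges from secondary to tertiary via a 1,2-hydride shift from the adjacent isopropyl carbon; the tertiary cation is what reacts next.

tertiary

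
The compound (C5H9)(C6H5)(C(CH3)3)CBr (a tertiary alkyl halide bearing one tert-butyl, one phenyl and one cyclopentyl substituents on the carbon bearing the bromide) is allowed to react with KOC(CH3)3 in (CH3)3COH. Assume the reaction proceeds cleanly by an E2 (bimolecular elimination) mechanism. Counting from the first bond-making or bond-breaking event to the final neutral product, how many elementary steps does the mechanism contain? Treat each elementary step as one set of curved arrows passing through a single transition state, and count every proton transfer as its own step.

Step 1: The strong base (CH3)3CO⁻ removes a β-hydrogen; in the same concerted event the electrons of the breaking C–H bond form the new π(C=C) bond and the C–Br σ-bond breaks, expelling Br⁻. Anti-periplanar geometry; one transition state.
Total: 1 elementary step.

1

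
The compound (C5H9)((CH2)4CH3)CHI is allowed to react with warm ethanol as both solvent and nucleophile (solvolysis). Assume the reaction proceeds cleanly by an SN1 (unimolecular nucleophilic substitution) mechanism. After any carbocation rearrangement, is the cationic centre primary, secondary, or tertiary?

Step 1: Unassisted departure of I⁻ (taking the C–I bonding pair) generates a secondary carbocation.
Step 2: Carbocation rearrangement: a 1,2-hydride shift from the adjacent cyclopentyl carbon converts the initially-formed secondary cation into the more stable tertiary cation.
The cation rearranges from secondary to tertiary via a 1,2-hydride shift from the adjacent cyclopentyl carbon; the tertiary cation is what reacts next.

tertiary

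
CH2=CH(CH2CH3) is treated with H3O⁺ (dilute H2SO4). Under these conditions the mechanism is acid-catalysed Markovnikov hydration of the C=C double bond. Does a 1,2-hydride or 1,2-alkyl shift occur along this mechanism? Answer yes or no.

The first-formed carbocation is secondary.
No single 1,2-shift to an adjacent carbon would produce a more-substituted cation than the one already present, so no rearrangement occurs.

no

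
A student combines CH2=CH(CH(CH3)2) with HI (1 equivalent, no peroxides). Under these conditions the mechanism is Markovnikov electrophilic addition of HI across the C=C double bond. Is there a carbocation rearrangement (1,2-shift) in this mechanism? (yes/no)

The first-formed carbocation is secondary.
The adjacent isopropyl carbon already bears 2 other carbon substituents and has a hydrogen to migrate; after a 1,2-hydride shift from that carbon the positive charge sits on a tertiary centre.
Tertiary is more stable than secondary, so the shift occurs.

yes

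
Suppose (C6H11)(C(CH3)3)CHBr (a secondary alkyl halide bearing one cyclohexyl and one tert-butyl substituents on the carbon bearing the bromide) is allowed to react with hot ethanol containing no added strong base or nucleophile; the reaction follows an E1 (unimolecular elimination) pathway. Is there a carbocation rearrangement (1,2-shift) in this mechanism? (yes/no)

The first-formed carbocation is secondary.
The adjacent cyclohexyl carbon already bears 2 other carbon substituents and has a hydrogen to migrate; after a 1,2-hydride shift from that carbon the positive charge sits on a tertiary centre.
Tertiary is more stable than secondary, so the shift occurs.

yes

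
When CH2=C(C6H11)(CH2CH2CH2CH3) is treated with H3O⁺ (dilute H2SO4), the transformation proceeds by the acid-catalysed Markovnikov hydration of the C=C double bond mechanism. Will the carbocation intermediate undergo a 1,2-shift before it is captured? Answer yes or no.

no

The first-formed carbocation is tertiary.
No single 1,2-shift to an adjacent carbon would produce a more-substituted cation than the one already present, so no rearrangement occurs.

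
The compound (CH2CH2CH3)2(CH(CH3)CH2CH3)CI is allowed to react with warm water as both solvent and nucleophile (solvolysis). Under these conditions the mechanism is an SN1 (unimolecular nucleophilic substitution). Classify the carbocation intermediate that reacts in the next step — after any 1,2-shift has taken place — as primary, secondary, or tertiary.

Step 1: Rate-determining heterolysis of the C–I bond gives I⁻ and a tertiary carbocation.
No single 1,2-shift to an adjacent carbon would give a more-substituted cation, so no rearrangement occurs.

tertiary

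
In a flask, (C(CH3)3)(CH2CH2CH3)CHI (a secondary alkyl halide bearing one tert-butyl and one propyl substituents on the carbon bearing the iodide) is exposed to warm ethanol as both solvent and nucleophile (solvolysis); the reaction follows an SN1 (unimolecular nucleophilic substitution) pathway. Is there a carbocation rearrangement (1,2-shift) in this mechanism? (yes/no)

The first-formed carbocation is secondary.
The adjacent tert-butyl carbon has no hydrogen but bears methyl groups; migration of one methyl with its bonding pair (a 1,2-methyl shift) places the charge on a tertiary centre.
Tertiary is more stable than secondary, so the shift occurs.

yes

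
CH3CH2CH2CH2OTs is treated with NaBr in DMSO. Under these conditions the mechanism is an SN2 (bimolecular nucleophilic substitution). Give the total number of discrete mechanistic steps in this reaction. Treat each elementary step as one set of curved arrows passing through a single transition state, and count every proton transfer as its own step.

1

Step 1: Backside attack by Br⁻ on the carbon bearing the tosylate: the new C–Br bond forms as the C–O bond breaks, with Walden inversion at carbon.
Total: 1 elementary step.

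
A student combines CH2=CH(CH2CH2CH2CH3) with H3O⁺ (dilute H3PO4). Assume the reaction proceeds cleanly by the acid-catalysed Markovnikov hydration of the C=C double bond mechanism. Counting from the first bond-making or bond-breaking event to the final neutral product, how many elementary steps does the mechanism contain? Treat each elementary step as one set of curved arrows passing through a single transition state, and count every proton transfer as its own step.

Step 1: The π electrons of the C=C bond attack a proton of H3O⁺; Markovnikov addition places the new C–H on the less-substituted alkene carbon, so the positive charge ends up on the more-substituted carbon — a secondary carbocation. H2O is released.
(No 1,2-shift: no single shift to an adjacent carbon would give a more stable cation.)
Step 2: A lone pair on the oxygen of H2O attacks the carbocation, forming a C–O bond and an oxonium ion (a protonated alcohol).
Step 3: Proton transfer from the O–H of the oxonium ion to H2O completes the catalytic cycle and yields the alcohol.
Total: 3 elementary steps.

3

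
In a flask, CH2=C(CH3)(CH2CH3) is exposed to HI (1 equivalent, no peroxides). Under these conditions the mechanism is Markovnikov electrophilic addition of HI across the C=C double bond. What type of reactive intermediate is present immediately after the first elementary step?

tertiary carbocation

Step 1: Protonation of the alkene by HI: the π bond acts as the nucleophile and picks up H⁺, giving the more stable (Markovnikov) tertiary carbocation. The H–I bond breaks heterolytically, releasing I⁻.
After step 1 the species present is a tertiary carbocation.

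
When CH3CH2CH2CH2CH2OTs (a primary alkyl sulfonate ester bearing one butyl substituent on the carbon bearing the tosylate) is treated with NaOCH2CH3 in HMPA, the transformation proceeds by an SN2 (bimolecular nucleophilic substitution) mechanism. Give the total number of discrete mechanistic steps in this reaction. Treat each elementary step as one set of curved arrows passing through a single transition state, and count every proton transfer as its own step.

1

Step 1: CH3CH2O⁻ attacks the back face of the α-carbon while TsO⁻ departs with the C–O bonding pair — a single concerted displacement through a pentacoordinate transition state.
Total: 1 elementary step.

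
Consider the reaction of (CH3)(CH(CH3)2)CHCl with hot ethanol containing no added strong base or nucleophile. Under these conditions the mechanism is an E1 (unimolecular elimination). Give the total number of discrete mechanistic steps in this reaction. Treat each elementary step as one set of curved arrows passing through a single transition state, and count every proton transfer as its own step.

Step 1: Rate-determining heterolysis of the C–Cl bond gives Cl⁻ and a secondary carbocation.
Step 2: A 1,2-hydride shift from the adjacent isopropyl carbon moves the positive charge from the secondary centre to an adjacent carbon, generating a more stable tertiary carbocation.
Step 3: Loss of a β-proton to an ethanol molecule of the solvent: the C–H bonding pair collapses toward the cationic carbon to form the C=C π bond, yielding the alkene.
Total: 3 elementary steps.

3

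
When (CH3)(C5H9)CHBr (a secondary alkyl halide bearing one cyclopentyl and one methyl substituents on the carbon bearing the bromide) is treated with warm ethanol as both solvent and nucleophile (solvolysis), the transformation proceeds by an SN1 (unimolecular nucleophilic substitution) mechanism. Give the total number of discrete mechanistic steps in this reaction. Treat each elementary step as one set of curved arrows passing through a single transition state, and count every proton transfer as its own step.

4

Step 1: Rate-determining heterolysis of the C–Br bond gives Br⁻ and a secondary carbocation.
Step 2: Carbocation rearrangement: a 1,2-hydride shift from the adjacent cyclopentyl carbon converts the initially-formed secondary cation into the more stable tertiary cation.
Step 3: Nucleophilic capture: the oxygen of CH3CH2OH bonds to the cationic carbon, producing an oxonium-ion intermediate.
Step 4: A second solvent molecule removes the proton on oxygen, giving the neutral ether product.
Total: 4 elementary steps.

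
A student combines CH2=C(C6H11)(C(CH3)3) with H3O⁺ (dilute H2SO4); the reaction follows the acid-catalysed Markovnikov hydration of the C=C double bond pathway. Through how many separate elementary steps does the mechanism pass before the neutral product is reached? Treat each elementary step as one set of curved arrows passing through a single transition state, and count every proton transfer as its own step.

Step 1: Protonation of the alkene by H3O⁺: the π bond acts as the nucleophile and picks up H⁺, giving the more stable (Markovnikov) tertiary carbocation. H2O is released.
(No 1,2-shift: no single shift to an adjacent carbon would give a more stable cation.)
Step 2: Nucleophilic capture of the cation by H2O produces the protonated alcohol (an oxonium ion).
Step 3: Deprotonation of the oxonium ion by a water molecule delivers the neutral alcohol and regenerates the acid catalyst.
Total: 3 elementary steps.

3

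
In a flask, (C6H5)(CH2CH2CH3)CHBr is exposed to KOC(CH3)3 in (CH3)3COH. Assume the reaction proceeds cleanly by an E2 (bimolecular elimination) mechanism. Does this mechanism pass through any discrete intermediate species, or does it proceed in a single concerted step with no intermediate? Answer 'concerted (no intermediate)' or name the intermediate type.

In one step, (CH3)3CO⁻ pulls off a β-proton, the C–Br bond cleaves, and a C=C double bond forms between the α- and β-carbons (E2, anti elimination).
All bond changes occur in one transition state; no discrete intermediate is formed.

concerted (no intermediate)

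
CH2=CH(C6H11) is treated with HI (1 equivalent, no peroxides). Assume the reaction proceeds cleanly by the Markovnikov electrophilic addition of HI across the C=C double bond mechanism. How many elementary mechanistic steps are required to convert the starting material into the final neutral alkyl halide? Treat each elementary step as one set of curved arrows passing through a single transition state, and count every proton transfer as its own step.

Step 1: Electrophilic addition begins with the π(C=C) electrons forming a bond to the proton of HI. Following Markovnikov's rule, the resulting cation is secondary. The H–I bond breaks heterolytically, releasing I⁻.
Step 2: A 1,2-hydride shift from the adjacent cyclohexyl carbon moves the positive charge from the secondary centre to an adjacent carbon, generating a more stable tertiary carbocation.
Step 3: Nucleophilic attack by I⁻ on the carbocation completes the addition, giving R–I.
Total: 3 elementary steps.

3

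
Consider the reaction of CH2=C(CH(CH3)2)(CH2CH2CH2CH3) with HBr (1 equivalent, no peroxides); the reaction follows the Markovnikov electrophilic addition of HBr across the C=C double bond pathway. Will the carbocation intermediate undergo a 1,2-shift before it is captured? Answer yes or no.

no

The first-formed carbocation is tertiary.
No single 1,2-shift to an adjacent carbon would produce a more-substituted cation than the one already present, so no rearrangement occurs.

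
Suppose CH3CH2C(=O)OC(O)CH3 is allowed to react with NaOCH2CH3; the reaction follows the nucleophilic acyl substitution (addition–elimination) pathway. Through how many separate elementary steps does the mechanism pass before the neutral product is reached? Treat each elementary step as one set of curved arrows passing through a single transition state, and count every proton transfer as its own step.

2

Step 1: A lone pair on the O of CH3CH2O⁻ attacks the electrophilic acyl carbon; the π(C=O) electrons move onto oxygen, giving a tetrahedral intermediate.
Step 2: Elimination step: re-formation of the carbonyl π bond drives out CH3CO2⁻, giving the new acyl compound.
Total: 2 elementary steps.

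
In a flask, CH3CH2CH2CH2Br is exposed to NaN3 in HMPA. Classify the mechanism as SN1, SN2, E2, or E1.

Conditions: a primary substrate with a strong nucleophile in the polar aprotic solvent HMPA.
These conditions are the textbook signature of the SN2 pathway.
An unhindered substrate with a strong nucleophile in a polar aprotic solvent favours one-step backside displacement.

SN2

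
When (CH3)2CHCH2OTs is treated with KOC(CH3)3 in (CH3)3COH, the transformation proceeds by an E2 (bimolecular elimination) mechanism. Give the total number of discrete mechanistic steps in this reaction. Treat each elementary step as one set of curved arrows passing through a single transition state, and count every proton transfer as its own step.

Step 1: The strong base (CH3)3CO⁻ removes a β-hydrogen; in the same concerted event the electrons of the breaking C–H bond form the new π(C=C) bond and the C–O σ-bond breaks, expelling TsO⁻. Anti-periplanar geometry; one transition state.
Total: 1 elementary step.

1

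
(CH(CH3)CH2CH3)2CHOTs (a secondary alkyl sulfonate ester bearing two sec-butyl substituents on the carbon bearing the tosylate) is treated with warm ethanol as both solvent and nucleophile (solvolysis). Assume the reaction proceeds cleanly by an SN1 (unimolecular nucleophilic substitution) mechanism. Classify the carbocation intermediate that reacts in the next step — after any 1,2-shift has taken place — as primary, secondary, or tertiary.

Step 1: The C–O bond breaks with both electrons going to the tosylate; TsO⁻ leaves and a secondary carbocation remains.
Step 2: A 1,2-hydride shift from the adjacent sec-butyl carbon moves the positive charge from the secondary centre to an adjacent carbon, generating a more stable tertiary carbocation.
The cation rearranges from secondary to tertiary via a 1,2-hydride shift from the adjacent sec-butyl carbon; the tertiary cation is what reacts next.

tertiary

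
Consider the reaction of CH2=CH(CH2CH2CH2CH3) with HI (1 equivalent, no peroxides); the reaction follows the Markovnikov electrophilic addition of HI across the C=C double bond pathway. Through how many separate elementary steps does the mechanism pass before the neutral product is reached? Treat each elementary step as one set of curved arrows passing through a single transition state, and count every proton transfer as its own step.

2

Step 1: Protonation of the alkene by HI: the π bond acts as the nucleophile and picks up H⁺, giving the more stable (Markovnikov) secondary carbocation. The H–I bond breaks heterolytically, releasing I⁻.
(No 1,2-shift: no single shift to an adjacent carbon would give a more stable cation.)
Step 2: The I⁻ anion donates a lone pair to the carbocation, forming the new C–I σ-bond and giving the neutral alkyl halide.
Total: 2 elementary steps.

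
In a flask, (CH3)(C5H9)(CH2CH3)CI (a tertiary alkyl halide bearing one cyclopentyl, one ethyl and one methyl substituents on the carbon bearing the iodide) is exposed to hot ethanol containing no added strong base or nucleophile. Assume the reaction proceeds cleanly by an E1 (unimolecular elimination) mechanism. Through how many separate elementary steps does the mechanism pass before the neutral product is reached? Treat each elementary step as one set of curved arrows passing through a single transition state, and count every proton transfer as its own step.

2

Step 1: The C–I bond breaks with both electrons going to the iodide; I⁻ leaves and a tertiary carbocation remains.
(No 1,2-shift: no single shift to an adjacent carbon would give a more stable cation.)
Step 2: Loss of a β-proton to an ethanol molecule of the solvent: the C–H bonding pair collapses toward the cationic carbon to form the C=C π bond, yielding the alkene.
Total: 2 elementary steps.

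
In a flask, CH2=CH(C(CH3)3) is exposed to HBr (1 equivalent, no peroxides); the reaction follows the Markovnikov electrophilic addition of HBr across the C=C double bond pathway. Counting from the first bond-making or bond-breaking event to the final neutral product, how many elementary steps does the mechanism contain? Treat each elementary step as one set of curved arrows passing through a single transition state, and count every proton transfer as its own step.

Step 1: The π electrons of the C=C bond attack a proton of HBr; Markovnikov addition places the new C–H on the less-substituted alkene carbon, so the positive charge ends up on the more-substituted carbon — a secondary carbocation. The H–Br bond breaks heterolytically, releasing Br⁻.
Step 2: A methyl group with its bonding pair migrates from the adjacent tert-butyl carbon to the cationic centre — a 1,2-methyl shift — upgrading the secondary cation to a tertiary one.
Step 3: Nucleophilic attack by Br⁻ on the carbocation completes the addition, giving R–Br.
Total: 3 elementary steps.

3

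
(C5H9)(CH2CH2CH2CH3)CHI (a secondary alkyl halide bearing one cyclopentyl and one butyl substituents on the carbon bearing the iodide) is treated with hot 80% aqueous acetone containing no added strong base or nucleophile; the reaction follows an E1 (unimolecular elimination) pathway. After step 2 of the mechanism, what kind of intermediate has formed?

Step 1: Unassisted departure of I⁻ (taking the C–I bonding pair) generates a secondary carbocation.
Step 2: A hydride (H with its bonding pair) migrates from the adjacent cyclopentyl carbon to the cationic centre — a 1,2-hydride shift — upgrading the secondary cation to a tertiary one.
After step 2 the species present is a tertiary carbocation.

tertiary carbocation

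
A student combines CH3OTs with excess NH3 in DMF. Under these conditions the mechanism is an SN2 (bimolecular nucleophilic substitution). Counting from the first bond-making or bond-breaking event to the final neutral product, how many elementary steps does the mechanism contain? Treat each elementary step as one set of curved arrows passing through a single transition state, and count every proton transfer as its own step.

Step 1: A lone pair on the N of NH3 attacks the α-carbon from the back side while the C–O bond breaks; both bonding electrons leave with TsO⁻. The product of this concerted step is an alkylammonium ion.
Step 2: A second equivalent of NH3 removes a proton from the N, giving the neutral product.
Total: 2 elementary steps.

2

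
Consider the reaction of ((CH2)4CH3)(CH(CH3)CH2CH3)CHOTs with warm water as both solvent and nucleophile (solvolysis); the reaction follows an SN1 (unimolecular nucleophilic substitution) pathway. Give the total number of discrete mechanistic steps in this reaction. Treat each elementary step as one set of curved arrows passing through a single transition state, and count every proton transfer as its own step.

4

Step 1: The C–O bond breaks with both electrons going to the tosylate; TsO⁻ leaves and a secondary carbocation remains.
Step 2: A hydride (H with its bonding pair) migrates from the adjacent sec-butyl carbon to the cationic centre — a 1,2-hydride shift — upgrading the secondary cation to a tertiary one.
Step 3: A lone pair on the oxygen of H2O attacks the carbocation, forming a new C–O σ-bond and an oxonium ion.
Step 4: Deprotonation of the oxonium oxygen by solvent water yields the neutral alcohol.
Total: 4 elementary steps.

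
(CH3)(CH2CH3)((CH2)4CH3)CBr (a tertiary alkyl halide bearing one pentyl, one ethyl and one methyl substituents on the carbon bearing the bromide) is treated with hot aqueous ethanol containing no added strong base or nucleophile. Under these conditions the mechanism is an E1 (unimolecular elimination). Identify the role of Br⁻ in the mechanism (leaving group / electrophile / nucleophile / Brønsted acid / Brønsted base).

Step 1: Unassisted departure of Br⁻ (taking the C–Br bonding pair) generates a tertiary carbocation.
Br⁻ departs with both electrons of the breaking σ-bond — that is the definition of a leaving group.

leaving group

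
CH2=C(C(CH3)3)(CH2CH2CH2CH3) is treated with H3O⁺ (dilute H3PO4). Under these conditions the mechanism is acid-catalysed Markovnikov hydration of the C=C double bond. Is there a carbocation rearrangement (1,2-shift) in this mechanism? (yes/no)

The first-formed carbocation is tertiary.
No single 1,2-shift to an adjacent carbon would produce a more-substituted cation than the one already present, so no rearrangement occurs.

no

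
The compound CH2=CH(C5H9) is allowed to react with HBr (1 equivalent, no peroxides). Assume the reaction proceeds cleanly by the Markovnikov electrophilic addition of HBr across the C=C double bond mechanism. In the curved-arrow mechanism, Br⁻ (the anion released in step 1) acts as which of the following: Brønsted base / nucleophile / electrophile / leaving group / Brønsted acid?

nucleophile

Step 3: The Br⁻ anion donates a lone pair to the carbocation, forming the new C–Br σ-bond and giving the neutral alkyl halide.
Br⁻ (the anion released in step 1) donates an electron pair to form a new σ-bond to carbon — it is the nucleophile.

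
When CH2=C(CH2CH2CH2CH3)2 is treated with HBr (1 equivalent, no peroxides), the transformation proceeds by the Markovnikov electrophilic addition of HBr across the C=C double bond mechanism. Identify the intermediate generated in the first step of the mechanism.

Step 1: The π electrons of the C=C bond attack a proton of HBr; Markovnikov addition places the new C–H on the less-substituted alkene carbon, so the positive charge ends up on the more-substituted carbon — a tertiary carbocation. The H–Br bond breaks heterolytically, releasing Br⁻.
After step 1 the species present is a tertiary carbocation.

tertiary carbocation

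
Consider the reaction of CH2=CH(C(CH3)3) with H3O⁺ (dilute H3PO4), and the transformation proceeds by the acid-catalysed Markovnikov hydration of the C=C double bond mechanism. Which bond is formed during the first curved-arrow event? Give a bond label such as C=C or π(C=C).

Step 1: Protonation of the alkene by H3O⁺: the π bond acts as the nucleophile and picks up H⁺, giving the more stable (Markovnikov) secondary carbocation. H2O is released.
The bond formed in this step is the C–H bond.

C–H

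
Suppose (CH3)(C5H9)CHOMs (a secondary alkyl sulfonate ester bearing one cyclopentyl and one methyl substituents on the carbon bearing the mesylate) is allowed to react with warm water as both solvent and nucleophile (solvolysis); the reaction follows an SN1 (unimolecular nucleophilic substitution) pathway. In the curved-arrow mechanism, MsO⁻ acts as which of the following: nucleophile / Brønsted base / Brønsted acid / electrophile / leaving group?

Step 1: Rate-determining heterolysis of the C–O bond gives MsO⁻ and a secondary carbocation.
MsO⁻ departs with both electrons of the breaking σ-bond — that is the definition of a leaving group.

leaving group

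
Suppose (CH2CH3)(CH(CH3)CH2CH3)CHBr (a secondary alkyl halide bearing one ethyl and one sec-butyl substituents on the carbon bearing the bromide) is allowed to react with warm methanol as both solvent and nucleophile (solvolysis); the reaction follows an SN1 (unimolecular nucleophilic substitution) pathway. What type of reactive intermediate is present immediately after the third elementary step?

Step 1: Rate-determining heterolysis of the C–Br bond gives Br⁻ and a secondary carbocation.
Step 2: A hydride (H with its bonding pair) migrates from the adjacent sec-butyl carbon to the cationic centre — a 1,2-hydride shift — upgrading the secondary cation to a tertiary one.
Step 3: Nucleophilic capture: the oxygen of CH3OH bonds to the cationic carbon, producing an oxonium-ion intermediate.
After step 3 the species present is an oxonium ion.

oxonium ion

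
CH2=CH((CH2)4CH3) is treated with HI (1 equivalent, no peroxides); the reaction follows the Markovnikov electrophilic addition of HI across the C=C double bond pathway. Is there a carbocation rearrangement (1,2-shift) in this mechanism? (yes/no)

no

The first-formed carbocation is secondary.
No single 1,2-shift to an adjacent carbon would produce a more-substituted cation than the one already present, so no rearrangement occurs.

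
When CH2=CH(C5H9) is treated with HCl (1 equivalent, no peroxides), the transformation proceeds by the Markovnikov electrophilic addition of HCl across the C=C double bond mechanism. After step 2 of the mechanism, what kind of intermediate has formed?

tertiary carbocation

Step 1: The π electrons of the C=C bond attack a proton of HCl; Markovnikov addition places the new C–H on the less-substituted alkene carbon, so the positive charge ends up on the more-substituted carbon — a secondary carbocation. The H–Cl bond breaks heterolytically, releasing Cl⁻.
Step 2: A 1,2-hydride shift from the adjacent cyclopentyl carbon moves the positive charge from the secondary centre to an adjacent carbon, generating a more stable tertiary carbocation.
After step 2 the species present is a tertiary carbocation.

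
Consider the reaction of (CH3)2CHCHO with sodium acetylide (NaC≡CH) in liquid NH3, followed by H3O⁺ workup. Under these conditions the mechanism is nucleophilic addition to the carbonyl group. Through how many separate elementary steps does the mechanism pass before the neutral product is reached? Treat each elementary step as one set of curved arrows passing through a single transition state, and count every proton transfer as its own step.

Step 1: Nucleophilic addition: HC≡C⁻ adds to the carbonyl carbon, pushing the π(C=O) electron pair onto oxygen and giving a tetrahedral alkoxide.
Step 2: Protonation of the alkoxide by H3O⁺ workup furnishes a propargyl alcohol.
Total: 2 elementary steps.

2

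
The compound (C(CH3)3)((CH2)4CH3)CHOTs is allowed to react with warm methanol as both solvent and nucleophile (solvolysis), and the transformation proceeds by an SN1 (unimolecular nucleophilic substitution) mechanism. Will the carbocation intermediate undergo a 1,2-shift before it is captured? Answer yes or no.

The first-formed carbocation is secondary.
The adjacent tert-butyl carbon has no hydrogen but bears methyl groups; migration of one methyl with its bonding pair (a 1,2-methyl shift) places the charge on a tertiary centre.
Tertiary is more stable than secondary, so the shift occurs.

yes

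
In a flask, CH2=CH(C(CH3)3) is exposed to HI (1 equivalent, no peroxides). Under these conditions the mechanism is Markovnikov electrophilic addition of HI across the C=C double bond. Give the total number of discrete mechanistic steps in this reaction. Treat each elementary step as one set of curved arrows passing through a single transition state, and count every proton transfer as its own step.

Step 1: The π electrons of the C=C bond attack a proton of HI; Markovnikov addition places the new C–H on the less-substituted alkene carbon, so the positive charge ends up on the more-substituted carbon — a secondary carbocation. The H–I bond breaks heterolytically, releasing I⁻.
Step 2: Carbocation rearrangement: a 1,2-methyl shift from the adjacent tert-butyl carbon converts the initially-formed secondary cation into the more stable tertiary cation.
Step 3: Nucleophilic attack by I⁻ on the carbocation completes the addition, giving R–I.
Total: 3 elementary steps.

3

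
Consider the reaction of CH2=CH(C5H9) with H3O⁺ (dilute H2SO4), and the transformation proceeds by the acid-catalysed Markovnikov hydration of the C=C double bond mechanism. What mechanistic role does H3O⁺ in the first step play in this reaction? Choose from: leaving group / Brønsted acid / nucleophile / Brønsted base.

Step 1: Protonation of the alkene by H3O⁺: the π bond acts as the nucleophile and picks up H⁺, giving the more stable (Markovnikov) secondary carbocation. H2O is released.
H3O⁺ in the first step donates a proton in a proton-transfer step — a Brønsted acid.

Brønsted acid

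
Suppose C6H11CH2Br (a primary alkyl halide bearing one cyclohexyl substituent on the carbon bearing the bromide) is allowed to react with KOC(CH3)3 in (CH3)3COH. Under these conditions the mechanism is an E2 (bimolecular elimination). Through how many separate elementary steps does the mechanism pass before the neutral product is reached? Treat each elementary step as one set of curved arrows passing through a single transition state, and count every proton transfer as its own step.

1

Step 1: Concerted anti-periplanar elimination: (CH3)3CO⁻ abstracts a β-H while Br⁻ leaves, and the C–H electrons become the new C=C π bond — all in a single transition state.
Total: 1 elementary step.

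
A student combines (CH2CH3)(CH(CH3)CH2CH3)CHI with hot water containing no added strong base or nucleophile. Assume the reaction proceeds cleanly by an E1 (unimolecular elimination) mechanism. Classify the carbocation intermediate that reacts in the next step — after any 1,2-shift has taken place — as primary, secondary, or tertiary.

tertiary

Step 1: Rate-determining heterolysis of the C–I bond gives I⁻ and a secondary carbocation.
Step 2: A 1,2-hydride shift from the adjacent sec-butyl carbon moves the positive charge from the secondary centre to an adjacent carbon, generating a more stable tertiary carbocation.
The cation rearranges from secondary to tertiary via a 1,2-hydride shift from the adjacent sec-butyl carbon; the tertiary cation is what reacts next.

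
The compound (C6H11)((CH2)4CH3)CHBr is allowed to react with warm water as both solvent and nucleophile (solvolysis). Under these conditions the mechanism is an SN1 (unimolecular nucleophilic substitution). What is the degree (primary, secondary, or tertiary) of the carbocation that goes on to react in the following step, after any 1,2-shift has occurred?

Step 1: The C–Br bond breaks with both electrons going to the bromide; Br⁻ leaves and a secondary carbocation remains.
Step 2: A 1,2-hydride shift from the adjacent cyclohexyl carbon moves the positive charge from the secondary centre to an adjacent carbon, generating a more stable tertiary carbocation.
The cation rearranges from secondary to tertiary via a 1,2-hydride shift from the adjacent cyclohexyl carbon; the tertiary cation is what reacts next.

tertiary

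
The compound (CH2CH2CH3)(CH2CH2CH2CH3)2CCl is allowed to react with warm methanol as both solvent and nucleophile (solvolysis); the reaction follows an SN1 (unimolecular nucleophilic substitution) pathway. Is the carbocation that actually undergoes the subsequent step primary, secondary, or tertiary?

tertiary

Step 1: Ionisation: the C–Cl σ-bond cleaves heterolytically; both bonding electrons depart with Cl⁻, leaving a tertiary carbocation at the α-carbon.
No single 1,2-shift to an adjacent carbon would give a more-substituted cation, so no rearrangement occurs.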